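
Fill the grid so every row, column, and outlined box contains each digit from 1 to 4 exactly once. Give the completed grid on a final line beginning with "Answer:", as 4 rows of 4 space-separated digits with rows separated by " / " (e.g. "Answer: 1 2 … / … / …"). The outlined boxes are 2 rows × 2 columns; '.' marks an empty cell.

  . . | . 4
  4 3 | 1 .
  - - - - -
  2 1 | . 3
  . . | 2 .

Step 1. [r2c4∈{2}] nothing but 2 survives at r2c4. So r2c4=2.
Step 2. [r1c2∈{2}] r1c2's peers cover all but 2 ⇒ r1c2=2.
Step 3. [r1c1∈{1}] only 1 remains possible at r1c1, so r1c1=1.
Step 4. [r4c4∈{1}] only 1 remains possible at r4c4 ⇒ r4c4=1.
Step 5. [r4c2∈{4}] r4c2 has the single candidate 4, so r4c2=4.
Step 6. [r4c1∈{3}] r4c1 has the single candidate 3. So r4c1=3.
Step 7. [r1c3∈{3}] nothing but 3 survives at r1c3, so r1c3=3.
Step 8. [r3c3∈{4}] only 4 remains possible at r3c3. So r3c3=4.

Answer: 1 2 3 4 / 4 3 1 2 / 2 1 4 3 / 3 4 2 1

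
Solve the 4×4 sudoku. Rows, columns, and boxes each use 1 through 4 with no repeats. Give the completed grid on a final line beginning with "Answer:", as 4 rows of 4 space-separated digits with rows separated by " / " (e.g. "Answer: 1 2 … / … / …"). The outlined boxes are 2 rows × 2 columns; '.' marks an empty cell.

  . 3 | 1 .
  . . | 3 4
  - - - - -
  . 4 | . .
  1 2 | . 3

Step 1. [r1c4∈{2}] only 2 remains possible at r1c4 ⇒ r1c4=2.
Step 2. [r3c3∈{2}] r3c3's peers cover all but 2, so r3c3=2.
Step 3. [r2c2∈{1}] r2c2 is down to just 1 ⇒ r2c2=1.
Step 4. [r3c1∈{3}] only 3 remains possible at r3c1. So r3c1=3.
Step 5. [r3c4∈{1}] r3c4's peers cover all but 1, so r3c4=1.
Step 6. [r4c3∈{4}] r4c3 has the single candidate 4. So r4c3=4.
Step 7. [r2c1∈{2}] r2c1 has the single candidate 2, so r2c1=2.
Step 8. [r1c1∈{4}] r1c1 is down to just 4, so r1c1=4.

Answer: 4 3 1 2 / 2 1 3 4 / 3 4 2 1 / 1 2 4 3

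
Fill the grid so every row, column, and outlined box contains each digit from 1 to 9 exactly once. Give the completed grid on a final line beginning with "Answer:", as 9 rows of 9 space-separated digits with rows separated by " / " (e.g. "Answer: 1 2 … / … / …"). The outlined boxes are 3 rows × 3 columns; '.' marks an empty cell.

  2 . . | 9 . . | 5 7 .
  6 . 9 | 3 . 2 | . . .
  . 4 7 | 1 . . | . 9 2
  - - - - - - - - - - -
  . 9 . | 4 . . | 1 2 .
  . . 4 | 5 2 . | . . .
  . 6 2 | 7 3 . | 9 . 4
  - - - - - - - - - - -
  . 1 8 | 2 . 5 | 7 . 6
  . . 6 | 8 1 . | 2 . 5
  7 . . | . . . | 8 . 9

Step 1. [r8c2∈{3}] r8c2's peers cover all but 3. So r8c2=3.
Step 2. [r1c2∈{8}] nothing but 8 survives at r1c2 ⇒ r1c2=8.
Step 3. [r8c8∈{4}] only 4 remains possible at r8c8, so r8c8=4.
Step 4. [r3c7∈{3,6}] box 3 places 6 nowhere but r3c7 ⇒ r3c7=6.
Step 5. [r3c6∈{8}] nothing but 8 survives at r3c6 ⇒ r3c6=8.
Step 6. [r4c6∈{6}] r4c6 is down to just 6 ⇒ r4c6=6.
Step 7. [r1c9∈{1,3}] in box 3, 3 fits only at r1c9 ⇒ r1c9=3.
Step 8. [r2c2∈{5}] r2c2 has the single candidate 5, so r2c2=5.
Step 9. [r1c6∈{4}] r1c6 has the single candidate 4 ⇒ r1c6=4.
Step 10. [r4c3∈{3,5}] col 3 places 3 nowhere but r4c3 ⇒ r4c3=3.
Step 11. [r7c5∈{4,9}] 9 has one home in col 5: r7c5, so r7c5=9.
Step 12. [r4c9∈{7,8}] 7 has one home in row 4: r4c9, so r4c9=7.
Step 13. [r5c9∈{8}] nothing but 8 survives at r5c9 ⇒ r5c9=8.
Step 14. [r6c1∈{1,5,8}] 8 has one home in row 6: r6c1 ⇒ r6c1=8.
Step 15. [r9c8∈{1,3}] r9c8 is the only open cell in row 9 admitting 1, so r9c8=1.
Step 16. [r5c6∈{1,9}] 9 has one home in row 5: r5c6, so r5c6=9.
Step 17. [r1c5∈{6}] r1c5's peers cover all but 6. So r1c5=6.
Step 18. [r5c8∈{3,6}] r5c8 is the only open cell in row 5 admitting 6, so r5c8=6.
Step 19. [r5c2∈{7}] r5c2's peers cover all but 7 ⇒ r5c2=7.
Step 20. [r6c8∈{5}] r6c8 is down to just 5, so r6c8=5.
Step 21. [r9c4∈{6}] r9c4 has the single candidate 6 ⇒ r9c4=6.
Step 22. [r7c8∈{3}] r7c8's peers cover all but 3 ⇒ r7c8=3.
Step 23. [r9c5∈{4}] nothing but 4 survives at r9c5, so r9c5=4.
Step 24. [r4c5∈{8}] only 8 remains possible at r4c5 ⇒ r4c5=8.
Step 25. [r5c1∈{1}] r5c1 has the single candidate 1. So r5c1=1.
Step 26. [r1c3∈{1}] r1c3's peers cover all but 1, so r1c3=1.
Step 27. [r7c1∈{4}] r7c1 has the single candidate 4, so r7c1=4.
Step 28. [r8c1∈{9}] r8c1 is down to just 9. So r8c1=9.
Step 29. [r9c3∈{5}] r9c3's peers cover all but 5 ⇒ r9c3=5.
Step 30. [r6c6∈{1}] r6c6 is down to just 1 ⇒ r6c6=1.
Step 31. [r3c5∈{5}] r3c5 is down to just 5, so r3c5=5.
Step 32. [r2c5∈{7}] r2c5's peers cover all but 7, so r2c5=7.
Step 33. [r9c2∈{2}] only 2 remains possible at r9c2 ⇒ r9c2=2.
Step 34. [r2c8∈{8}] r2c8 has the single candidate 8. So r2c8=8.
Step 35. [r3c1∈{3}] nothing but 3 survives at r3c1 ⇒ r3c1=3.
Step 36. [r9c6∈{3}] nothing but 3 survives at r9c6. So r9c6=3.
Step 37. [r4c1∈{5}] r4c1's peers cover all but 5 ⇒ r4c1=5.
Step 38. [r5c7∈{3}] r5c7 has the single candidate 3. So r5c7=3.
Step 39. [r2c7∈{4}] r2c7 has the single candidate 4, so r2c7=4.
Step 40. [r2c9∈{1}] r2c9's peers cover all but 1 ⇒ r2c9=1.
Step 41. [r8c6∈{7}] r8c6 has the single candidate 7 ⇒ r8c6=7.

Answer: 2 8 1 9 6 4 5 7 3 / 6 5 9 3 7 2 4 8 1 / 3 4 7 1 5 8 6 9 2 / 5 9 3 4 8 6 1 2 7 / 1 7 4 5 2 9 3 6 8 / 8 6 2 7 3 1 9 5 4 / 4 1 8 2 9 5 7 3 6 / 9 3 6 8 1 7 2 4 5 / 7 2 5 6 4 3 8 1 9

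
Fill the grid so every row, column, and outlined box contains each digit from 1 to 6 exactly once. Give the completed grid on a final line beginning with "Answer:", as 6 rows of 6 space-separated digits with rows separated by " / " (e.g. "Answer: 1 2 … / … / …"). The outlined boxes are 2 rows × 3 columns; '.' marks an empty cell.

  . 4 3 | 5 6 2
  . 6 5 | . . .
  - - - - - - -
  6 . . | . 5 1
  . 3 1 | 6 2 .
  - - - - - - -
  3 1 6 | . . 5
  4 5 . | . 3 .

Step 1. [r2c5∈{1,4}] across col 5, 1 lands solely at r2c5, so r2c5=1.
Step 2. [r3c4∈{3,4}] r3c4 is the only open cell in row 3 admitting 3, so r3c4=3.
Step 3. [r5c4∈{2,4}] row 5 places 2 nowhere but r5c4 ⇒ r5c4=2.
Step 4. [r2c6∈{3,4}] in row 2, 3 fits only at r2c6 ⇒ r2c6=3.
Step 5. [r3c3∈{2,4}] in row 3, 4 fits only at r3c3 ⇒ r3c3=4.
Step 6. [r6c3∈{2}] r6c3's peers cover all but 2. So r6c3=2.
Step 7. [r3c2∈{2}] r3c2 has the single candidate 2 ⇒ r3c2=2.
Step 8. [r4c6∈{4}] r4c6's peers cover all but 4, so r4c6=4.
Step 9. [r5c5∈{4}] r5c5's peers cover all but 4. So r5c5=4.
Step 10. [r2c1∈{2}] nothing but 2 survives at r2c1 ⇒ r2c1=2.
Step 11. [r6c4∈{1}] only 1 remains possible at r6c4, so r6c4=1.
Step 12. [r4c1∈{5}] only 5 remains possible at r4c1. So r4c1=5.
Step 13. [r1c1∈{1}] only 1 remains possible at r1c1. So r1c1=1.
Step 14. [r6c6∈{6}] r6c6's peers cover all but 6. So r6c6=6.
Step 15. [r2c4∈{4}] r2c4 has the single candidate 4, so r2c4=4.

Answer: 1 4 3 5 6 2 / 2 6 5 4 1 3 / 6 2 4 3 5 1 / 5 3 1 6 2 4 / 3 1 6 2 4 5 / 4 5 2 1 3 6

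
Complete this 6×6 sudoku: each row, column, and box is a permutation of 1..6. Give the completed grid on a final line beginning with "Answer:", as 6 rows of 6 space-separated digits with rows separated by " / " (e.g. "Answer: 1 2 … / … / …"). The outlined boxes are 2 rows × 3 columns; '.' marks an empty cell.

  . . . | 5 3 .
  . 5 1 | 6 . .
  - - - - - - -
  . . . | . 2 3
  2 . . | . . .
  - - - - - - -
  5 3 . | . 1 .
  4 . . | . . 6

Step 1. [r5c3∈{2,6}] row 5 places 6 nowhere but r5c3 ⇒ r5c3=6.
Step 2. [r3c1∈{1,6}] 1 has one home in col 1: r3c1. So r3c1=1.
Step 3. [r3c4∈{4}] nothing but 4 survives at r3c4, so r3c4=4.
Step 4. [r1c6∈{1,2,4}] row 1 places 1 nowhere but r1c6, so r1c6=1.
Step 5. [r6c3∈{2}] nothing but 2 survives at r6c3, so r6c3=2.
Step 6. [r5c6∈{2,4}] across row 5, 4 lands solely at r5c6 ⇒ r5c6=4.
Step 7. [r1c2∈{2,4,6}] row 1 places 2 nowhere but r1c2. So r1c2=2.
Step 8. [r4c5∈{5,6}] r4c5 is the only open cell in col 5 admitting 6 ⇒ r4c5=6.
Step 9. [r4c3∈{3,4,5}] across row 4, 3 lands solely at r4c3. So r4c3=3.
Step 10. [r3c3∈{5}] r3c3's peers cover all but 5, so r3c3=5.
Step 11. [r3c2∈{6}] r3c2 has the single candidate 6. So r3c2=6.
Step 12. [r2c5∈{4}] nothing but 4 survives at r2c5 ⇒ r2c5=4.
Step 13. [r4c4∈{1}] r4c4 is down to just 1. So r4c4=1.
Step 14. [r5c4∈{2}] r5c4 is down to just 2. So r5c4=2.
Step 15. [r2c1∈{3}] r2c1 is down to just 3. So r2c1=3.
Step 16. [r6c2∈{1}] r6c2 has the single candidate 1. So r6c2=1.
Step 17. [r2c6∈{2}] only 2 remains possible at r2c6, so r2c6=2.
Step 18. [r4c6∈{5}] r4c6 is down to just 5, so r4c6=5.
Step 19. [r4c2∈{4}] nothing but 4 survives at r4c2. So r4c2=4.
Step 20. [r6c5∈{5}] only 5 remains possible at r6c5, so r6c5=5.
Step 21. [r1c1∈{6}] nothing but 6 survives at r1c1, so r1c1=6.
Step 22. [r1c3∈{4}] nothing but 4 survives at r1c3, so r1c3=4.
Step 23. [r6c4∈{3}] r6c4's peers cover all but 3 ⇒ r6c4=3.

Answer: 6 2 4 5 3 1 / 3 5 1 6 4 2 / 1 6 5 4 2 3 / 2 4 3 1 6 5 / 5 3 6 2 1 4 / 4 1 2 3 5 6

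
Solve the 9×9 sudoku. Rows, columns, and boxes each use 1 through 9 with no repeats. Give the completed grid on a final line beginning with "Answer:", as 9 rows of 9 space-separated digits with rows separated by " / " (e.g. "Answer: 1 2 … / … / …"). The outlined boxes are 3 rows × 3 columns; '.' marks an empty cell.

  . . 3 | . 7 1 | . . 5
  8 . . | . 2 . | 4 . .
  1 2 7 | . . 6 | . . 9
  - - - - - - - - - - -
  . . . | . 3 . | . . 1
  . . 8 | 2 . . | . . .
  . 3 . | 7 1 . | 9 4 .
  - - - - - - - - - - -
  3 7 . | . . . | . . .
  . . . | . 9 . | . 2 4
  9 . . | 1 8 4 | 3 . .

Step 1. [r3c7∈{8}] r3c7 is down to just 8, so r3c7=8.
Step 2. [r1c8∈{6}] r1c8 is down to just 6. So r1c8=6.
Step 3. [r7c3∈{1,2,4,5,6}] r7c3 is the only open cell in row 7 admitting 4, so r7c3=4.
Step 4. [r6c9∈{2,6,8}] col 9 places 2 nowhere but r6c9 ⇒ r6c9=2.
Step 5. [r4c1∈{2,4,5,6,7}] 2 has one home in col 1: r4c1 ⇒ r4c1=2.
Step 6. [r5c1∈{4,5,6,7}] 7 has one home in col 1: r5c1, so r5c1=7.
Step 7. [r5c2∈{1,4,5,6,9}] row 5 places 1 nowhere but r5c2 ⇒ r5c2=1.
Step 8. [r4c8∈{5,7,8}] 8 has one home in box 6: r4c8, so r4c8=8.
Step 9. [r4c2∈{4,5,6,9}] across box 4, 4 lands solely at r4c2 ⇒ r4c2=4.
Step 10. [r4c3∈{5,6,9}] 9 has one home in box 4: r4c3. So r4c3=9.
Step 11. [r4c6∈{5}] r4c6's peers cover all but 5. So r4c6=5.
Step 12. [r4c4∈{6}] nothing but 6 survives at r4c4 ⇒ r4c4=6.
Step 13. [r7c4∈{5}] r7c4 is down to just 5 ⇒ r7c4=5.
Step 14. [r3c8∈{3}] only 3 remains possible at r3c8 ⇒ r3c8=3.
Step 15. [r8c3∈{1,5,6}] col 3 places 1 nowhere but r8c3. So r8c3=1.
Step 16. [r2c9∈{7}] only 7 remains possible at r2c9, so r2c9=7.
Step 17. [r9c9∈{6}] r9c9 has the single candidate 6 ⇒ r9c9=6.
Step 18. [r9c2∈{5}] r9c2 is down to just 5 ⇒ r9c2=5.
Step 19. [r6c1∈{5,6}] 5 has one home in col 1: r6c1 ⇒ r6c1=5.
Step 20. [r8c4∈{3}] only 3 remains possible at r8c4, so r8c4=3.
Step 21. [r2c4∈{9}] r2c4 has the single candidate 9, so r2c4=9.
Step 22. [r2c2∈{6}] nothing but 6 survives at r2c2 ⇒ r2c2=6.
Step 23. [r8c7∈{5,7}] in row 8, 5 fits only at r8c7 ⇒ r8c7=5.
Step 24. [r3c4∈{4}] nothing but 4 survives at r3c4. So r3c4=4.
Step 25. [r2c8∈{1}] r2c8 is down to just 1, so r2c8=1.
Step 26. [r6c3∈{6}] r6c3's peers cover all but 6, so r6c3=6.
Step 27. [r7c5∈{6}] only 6 remains possible at r7c5. So r7c5=6.
Step 28. [r4c7∈{7}] r4c7's peers cover all but 7, so r4c7=7.
Step 29. [r1c1∈{4}] r1c1 is down to just 4. So r1c1=4.
Step 30. [r5c8∈{5}] r5c8's peers cover all but 5 ⇒ r5c8=5.
Step 31. [r7c6∈{2}] only 2 remains possible at r7c6, so r7c6=2.
Step 32. [r8c6∈{7}] r8c6's peers cover all but 7 ⇒ r8c6=7.
Step 33. [r1c4∈{8}] r1c4's peers cover all but 8. So r1c4=8.
Step 34. [r1c7∈{2}] nothing but 2 survives at r1c7, so r1c7=2.
Step 35. [r7c8∈{9}] only 9 remains possible at r7c8, so r7c8=9.
Step 36. [r3c5∈{5}] r3c5 has the single candidate 5, so r3c5=5.
Step 37. [r9c8∈{7}] only 7 remains possible at r9c8. So r9c8=7.
Step 38. [r6c6∈{8}] r6c6 has the single candidate 8, so r6c6=8.
Step 39. [r7c7∈{1}] r7c7's peers cover all but 1. So r7c7=1.
Step 40. [r5c7∈{6}] r5c7's peers cover all but 6, so r5c7=6.
Step 41. [r9c3∈{2}] r9c3 has the single candidate 2, so r9c3=2.
Step 42. [r5c9∈{3}] only 3 remains possible at r5c9 ⇒ r5c9=3.
Step 43. [r8c1∈{6}] r8c1 is down to just 6 ⇒ r8c1=6.
Step 44. [r5c5∈{4}] r5c5 is down to just 4 ⇒ r5c5=4.
Step 45. [r5c6∈{9}] nothing but 9 survives at r5c6, so r5c6=9.
Step 46. [r8c2∈{8}] nothing but 8 survives at r8c2 ⇒ r8c2=8.
Step 47. [r1c2∈{9}] only 9 remains possible at r1c2. So r1c2=9.
Step 48. [r7c9∈{8}] r7c9's peers cover all but 8 ⇒ r7c9=8.
Step 49. [r2c6∈{3}] nothing but 3 survives at r2c6 ⇒ r2c6=3.
Step 50. [r2c3∈{5}] nothing but 5 survives at r2c3 ⇒ r2c3=5.

Answer: 4 9 3 8 7 1 2 6 5 / 8 6 5 9 2 3 4 1 7 / 1 2 7 4 5 6 8 3 9 / 2 4 9 6 3 5 7 8 1 / 7 1 8 2 4 9 6 5 3 / 5 3 6 7 1 8 9 4 2 / 3 7 4 5 6 2 1 9 8 / 6 8 1 3 9 7 5 2 4 / 9 5 2 1 8 4 3 7 6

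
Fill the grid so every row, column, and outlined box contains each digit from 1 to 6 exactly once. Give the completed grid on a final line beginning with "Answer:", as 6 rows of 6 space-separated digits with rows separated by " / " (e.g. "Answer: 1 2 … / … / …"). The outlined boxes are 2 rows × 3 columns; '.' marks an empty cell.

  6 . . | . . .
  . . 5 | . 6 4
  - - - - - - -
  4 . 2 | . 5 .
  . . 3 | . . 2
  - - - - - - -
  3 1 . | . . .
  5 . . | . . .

Step 1. [r6c2∈{2,4,6}] across box 5, 2 lands solely at r6c2 ⇒ r6c2=2.
Step 2. [r1c3∈{1,4}] in col 3, 1 fits only at r1c3 ⇒ r1c3=1.
Step 3. [r2c4∈{1,2,3}] 1 has one home in row 2: r2c4, so r2c4=1.
Step 4. [r3c6∈{1,3,6}] row 3 places 1 nowhere but r3c6 ⇒ r3c6=1.
Step 5. [r3c4∈{3,6}] r3c4 is the only open cell in row 3 admitting 3 ⇒ r3c4=3.
Step 6. [r4c4∈{4,6}] in box 4, 6 fits only at r4c4. So r4c4=6.
Step 7. [r6c4∈{4}] only 4 remains possible at r6c4 ⇒ r6c4=4.
Step 8. [r6c3∈{6}] r6c3's peers cover all but 6 ⇒ r6c3=6.
Step 9. [r6c6∈{3}] r6c6 has the single candidate 3 ⇒ r6c6=3.
Step 10. [r1c5∈{2,3}] across col 5, 3 lands solely at r1c5, so r1c5=3.
Step 11. [r1c4∈{2,5}] row 1 places 2 nowhere but r1c4, so r1c4=2.
Step 12. [r5c4∈{5}] nothing but 5 survives at r5c4, so r5c4=5.
Step 13. [r5c6∈{6}] r5c6 has the single candidate 6. So r5c6=6.
Step 14. [r4c2∈{5}] nothing but 5 survives at r4c2 ⇒ r4c2=5.
Step 15. [r5c5∈{2}] nothing but 2 survives at r5c5 ⇒ r5c5=2.
Step 16. [r5c3∈{4}] r5c3 is down to just 4, so r5c3=4.
Step 17. [r2c2∈{3}] only 3 remains possible at r2c2. So r2c2=3.
Step 18. [r4c1∈{1}] r4c1 is down to just 1 ⇒ r4c1=1.
Step 19. [r3c2∈{6}] r3c2 has the single candidate 6, so r3c2=6.
Step 20. [r6c5∈{1}] nothing but 1 survives at r6c5, so r6c5=1.
Step 21. [r1c2∈{4}] r1c2 is down to just 4, so r1c2=4.
Step 22. [r4c5∈{4}] r4c5 is down to just 4, so r4c5=4.
Step 23. [r2c1∈{2}] r2c1 has the single candidate 2 ⇒ r2c1=2.
Step 24. [r1c6∈{5}] nothing but 5 survives at r1c6 ⇒ r1c6=5.

Answer: 6 4 1 2 3 5 / 2 3 5 1 6 4 / 4 6 2 3 5 1 / 1 5 3 6 4 2 / 3 1 4 5 2 6 / 5 2 6 4 1 3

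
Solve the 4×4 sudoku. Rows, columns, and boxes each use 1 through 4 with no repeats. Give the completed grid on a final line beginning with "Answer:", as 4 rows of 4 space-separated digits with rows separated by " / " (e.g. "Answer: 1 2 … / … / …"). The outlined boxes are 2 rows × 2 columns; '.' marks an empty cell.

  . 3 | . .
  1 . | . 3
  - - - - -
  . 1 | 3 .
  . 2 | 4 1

Step 1. [r1c1∈{2,4}] 2 has one home in col 1: r1c1, so r1c1=2.
Step 2. [r3c4∈{2}] r3c4 is down to just 2 ⇒ r3c4=2.
Step 3. [r2c3∈{2}] only 2 remains possible at r2c3. So r2c3=2.
Step 4. [r2c2∈{4}] r2c2 has the single candidate 4 ⇒ r2c2=4.
Step 5. [r3c1∈{4}] r3c1's peers cover all but 4 ⇒ r3c1=4.
Step 6. [r1c3∈{1}] r1c3 is down to just 1 ⇒ r1c3=1.
Step 7. [r4c1∈{3}] nothing but 3 survives at r4c1, so r4c1=3.
Step 8. [r1c4∈{4}] r1c4 has the single candidate 4 ⇒ r1c4=4.

Answer: 2 3 1 4 / 1 4 2 3 / 4 1 3 2 / 3 2 4 1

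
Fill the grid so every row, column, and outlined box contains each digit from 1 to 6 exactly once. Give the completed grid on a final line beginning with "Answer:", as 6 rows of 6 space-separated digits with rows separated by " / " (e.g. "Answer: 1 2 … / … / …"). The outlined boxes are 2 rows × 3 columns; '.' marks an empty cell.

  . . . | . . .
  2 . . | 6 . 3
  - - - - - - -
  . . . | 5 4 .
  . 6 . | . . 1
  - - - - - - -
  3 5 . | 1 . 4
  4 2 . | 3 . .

Step 1. [r4c3∈{2,3,4,5}] r4c3 is the only open cell in row 4 admitting 4. So r4c3=4.
Step 2. [r6c3∈{1,6}] row 6 places 1 nowhere but r6c3 ⇒ r6c3=1.
Step 3. [r5c5∈{2,6}] in row 5, 2 fits only at r5c5 ⇒ r5c5=2.
Step 4. [r1c1∈{1,5,6}] 6 has one home in col 1: r1c1 ⇒ r1c1=6.
Step 5. [r2c3∈{5}] r2c3 is down to just 5, so r2c3=5.
Step 6. [r1c4∈{2,4}] r1c4 is the only open cell in col 4 admitting 4, so r1c4=4.
Step 7. [r1c3∈{3}] r1c3's peers cover all but 3 ⇒ r1c3=3.
Step 8. [r1c2∈{1}] r1c2 is down to just 1, so r1c2=1.
Step 9. [r1c6∈{2,5}] 2 has one home in row 1: r1c6, so r1c6=2.
Step 10. [r6c5∈{5,6}] r6c5 is the only open cell in col 5 admitting 6 ⇒ r6c5=6.
Step 11. [r3c6∈{6}] only 6 remains possible at r3c6. So r3c6=6.
Step 12. [r6c6∈{5}] only 5 remains possible at r6c6, so r6c6=5.
Step 13. [r4c1∈{5}] nothing but 5 survives at r4c1. So r4c1=5.
Step 14. [r1c5∈{5}] r1c5 is down to just 5. So r1c5=5.
Step 15. [r2c2∈{4}] only 4 remains possible at r2c2 ⇒ r2c2=4.
Step 16. [r4c5∈{3}] r4c5's peers cover all but 3 ⇒ r4c5=3.
Step 17. [r2c5∈{1}] only 1 remains possible at r2c5, so r2c5=1.
Step 18. [r3c3∈{2}] r3c3 is down to just 2. So r3c3=2.
Step 19. [r3c2∈{3}] r3c2 has the single candidate 3. So r3c2=3.
Step 20. [r3c1∈{1}] nothing but 1 survives at r3c1 ⇒ r3c1=1.
Step 21. [r4c4∈{2}] r4c4 has the single candidate 2 ⇒ r4c4=2.
Step 22. [r5c3∈{6}] nothing but 6 survives at r5c3 ⇒ r5c3=6.

Answer: 6 1 3 4 5 2 / 2 4 5 6 1 3 / 1 3 2 5 4 6 / 5 6 4 2 3 1 / 3 5 6 1 2 4 / 4 2 1 3 6 5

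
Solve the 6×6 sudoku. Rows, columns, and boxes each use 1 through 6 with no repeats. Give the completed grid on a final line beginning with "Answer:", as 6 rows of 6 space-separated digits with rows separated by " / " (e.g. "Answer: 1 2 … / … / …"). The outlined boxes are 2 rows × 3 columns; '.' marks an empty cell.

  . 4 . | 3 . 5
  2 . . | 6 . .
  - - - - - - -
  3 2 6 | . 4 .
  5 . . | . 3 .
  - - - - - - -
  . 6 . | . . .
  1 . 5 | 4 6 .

Step 1. [r5c3∈{2,3,4}] across col 3, 2 lands solely at r5c3. So r5c3=2.
Step 2. [r2c5∈{1}] r2c5's peers cover all but 1, so r2c5=1.
Step 3. [r3c6∈{1}] only 1 remains possible at r3c6. So r3c6=1.
Step 4. [r6c2∈{3}] only 3 remains possible at r6c2, so r6c2=3.
Step 5. [r4c6∈{2,6}] row 4 places 6 nowhere but r4c6, so r4c6=6.
Step 6. [r5c4∈{1,5}] r5c4 is the only open cell in row 5 admitting 1 ⇒ r5c4=1.
Step 7. [r4c3∈{1,4}] row 4 places 4 nowhere but r4c3. So r4c3=4.
Step 8. [r3c4∈{5}] r3c4 has the single candidate 5. So r3c4=5.
Step 9. [r4c4∈{2}] r4c4 is down to just 2 ⇒ r4c4=2.
Step 10. [r5c5∈{5}] r5c5 has the single candidate 5. So r5c5=5.
Step 11. [r1c5∈{2}] r1c5's peers cover all but 2. So r1c5=2.
Step 12. [r6c6∈{2}] r6c6 is down to just 2 ⇒ r6c6=2.
Step 13. [r5c1∈{4}] r5c1's peers cover all but 4, so r5c1=4.
Step 14. [r1c3∈{1}] only 1 remains possible at r1c3 ⇒ r1c3=1.
Step 15. [r2c6∈{4}] r2c6's peers cover all but 4 ⇒ r2c6=4.
Step 16. [r1c1∈{6}] r1c1 is down to just 6. So r1c1=6.
Step 17. [r5c6∈{3}] only 3 remains possible at r5c6 ⇒ r5c6=3.
Step 18. [r4c2∈{1}] r4c2 is down to just 1, so r4c2=1.
Step 19. [r2c3∈{3}] r2c3 is down to just 3. So r2c3=3.
Step 20. [r2c2∈{5}] only 5 remains possible at r2c2 ⇒ r2c2=5.

Answer: 6 4 1 3 2 5 / 2 5 3 6 1 4 / 3 2 6 5 4 1 / 5 1 4 2 3 6 / 4 6 2 1 5 3 / 1 3 5 4 6 2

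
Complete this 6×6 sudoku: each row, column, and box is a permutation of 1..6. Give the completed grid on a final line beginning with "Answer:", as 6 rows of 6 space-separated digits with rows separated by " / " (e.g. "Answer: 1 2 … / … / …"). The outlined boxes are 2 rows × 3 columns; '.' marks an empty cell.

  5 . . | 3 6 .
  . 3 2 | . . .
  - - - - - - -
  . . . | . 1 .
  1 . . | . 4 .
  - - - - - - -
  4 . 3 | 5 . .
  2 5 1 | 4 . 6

Step 1. [r1c6∈{1,2,4}] 2 has one home in row 1: r1c6, so r1c6=2.
Step 2. [r5c2∈{6}] nothing but 6 survives at r5c2 ⇒ r5c2=6.
Step 3. [r2c6∈{1,4,5}] row 2 places 4 nowhere but r2c6, so r2c6=4.
Step 4. [r4c6∈{3,5}] in row 4, 3 fits only at r4c6. So r4c6=3.
Step 5. [r1c3∈{4}] r1c3 has the single candidate 4, so r1c3=4.
Step 6. [r4c3∈{5,6}] row 4 places 5 nowhere but r4c3 ⇒ r4c3=5.
Step 7. [r4c4∈{2,6}] r4c4 is the only open cell in row 4 admitting 6, so r4c4=6.
Step 8. [r3c1∈{3,6}] r3c1 is the only open cell in row 3 admitting 3 ⇒ r3c1=3.
Step 9. [r3c2∈{2,4}] row 3 places 4 nowhere but r3c2. So r3c2=4.
Step 10. [r2c4∈{1}] r2c4 has the single candidate 1, so r2c4=1.
Step 11. [r3c4∈{2}] r3c4's peers cover all but 2, so r3c4=2.
Step 12. [r5c5∈{2}] nothing but 2 survives at r5c5 ⇒ r5c5=2.
Step 13. [r3c6∈{5}] only 5 remains possible at r3c6. So r3c6=5.
Step 14. [r1c2∈{1}] only 1 remains possible at r1c2 ⇒ r1c2=1.
Step 15. [r4c2∈{2}] r4c2 has the single candidate 2 ⇒ r4c2=2.
Step 16. [r2c1∈{6}] r2c1 has the single candidate 6. So r2c1=6.
Step 17. [r5c6∈{1}] r5c6 is down to just 1 ⇒ r5c6=1.
Step 18. [r3c3∈{6}] r3c3 has the single candidate 6, so r3c3=6.
Step 19. [r6c5∈{3}] only 3 remains possible at r6c5. So r6c5=3.
Step 20. [r2c5∈{5}] only 5 remains possible at r2c5 ⇒ r2c5=5.

Answer: 5 1 4 3 6 2 / 6 3 2 1 5 4 / 3 4 6 2 1 5 / 1 2 5 6 4 3 / 4 6 3 5 2 1 / 2 5 1 4 3 6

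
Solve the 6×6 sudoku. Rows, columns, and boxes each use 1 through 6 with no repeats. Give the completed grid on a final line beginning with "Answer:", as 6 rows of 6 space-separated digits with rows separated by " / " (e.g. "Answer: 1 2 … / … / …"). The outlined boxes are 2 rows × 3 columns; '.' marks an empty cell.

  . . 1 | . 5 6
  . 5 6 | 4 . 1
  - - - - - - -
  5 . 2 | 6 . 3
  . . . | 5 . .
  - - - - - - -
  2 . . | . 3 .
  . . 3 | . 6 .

Step 1. [r4c3∈{4}] r4c3 has the single candidate 4. So r4c3=4.
Step 2. [r3c2∈{1}] r3c2's peers cover all but 1 ⇒ r3c2=1.
Step 3. [r6c2∈{4}] only 4 remains possible at r6c2, so r6c2=4.
Step 4. [r2c1∈{3}] r2c1 is down to just 3, so r2c1=3.
Step 5. [r2c5∈{2}] r2c5 has the single candidate 2, so r2c5=2.
Step 6. [r6c4∈{1,2}] in col 4, 2 fits only at r6c4 ⇒ r6c4=2.
Step 7. [r5c2∈{6}] nothing but 6 survives at r5c2. So r5c2=6.
Step 8. [r5c6∈{4,5}] row 5 places 4 nowhere but r5c6. So r5c6=4.
Step 9. [r4c1∈{6}] only 6 remains possible at r4c1. So r4c1=6.
Step 10. [r5c3∈{5}] only 5 remains possible at r5c3, so r5c3=5.
Step 11. [r3c5∈{4}] r3c5 is down to just 4 ⇒ r3c5=4.
Step 12. [r6c1∈{1}] r6c1's peers cover all but 1. So r6c1=1.
Step 13. [r4c6∈{2}] only 2 remains possible at r4c6, so r4c6=2.
Step 14. [r6c6∈{5}] nothing but 5 survives at r6c6. So r6c6=5.
Step 15. [r1c1∈{4}] r1c1's peers cover all but 4. So r1c1=4.
Step 16. [r4c5∈{1}] r4c5 has the single candidate 1, so r4c5=1.
Step 17. [r1c2∈{2}] r1c2 is down to just 2. So r1c2=2.
Step 18. [r1c4∈{3}] only 3 remains possible at r1c4, so r1c4=3.
Step 19. [r5c4∈{1}] r5c4's peers cover all but 1 ⇒ r5c4=1.
Step 20. [r4c2∈{3}] r4c2's peers cover all but 3, so r4c2=3.

Answer: 4 2 1 3 5 6 / 3 5 6 4 2 1 / 5 1 2 6 4 3 / 6 3 4 5 1 2 / 2 6 5 1 3 4 / 1 4 3 2 6 5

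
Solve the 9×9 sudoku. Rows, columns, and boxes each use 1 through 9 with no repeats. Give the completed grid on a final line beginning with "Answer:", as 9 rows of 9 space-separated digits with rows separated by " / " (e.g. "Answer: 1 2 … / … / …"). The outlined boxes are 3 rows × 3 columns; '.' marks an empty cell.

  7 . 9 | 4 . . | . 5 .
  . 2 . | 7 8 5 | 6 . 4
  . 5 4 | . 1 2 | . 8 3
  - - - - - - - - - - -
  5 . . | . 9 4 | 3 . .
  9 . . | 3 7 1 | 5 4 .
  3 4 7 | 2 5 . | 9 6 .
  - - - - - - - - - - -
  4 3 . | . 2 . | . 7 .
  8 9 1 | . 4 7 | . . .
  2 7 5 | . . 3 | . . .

Step 1. [r4c4∈{6,8}] box 5 places 6 nowhere but r4c4. So r4c4=6.
Step 2. [r6c9∈{1,8}] across row 6, 1 lands solely at r6c9. So r6c9=1.
Step 3. [r7c6∈{6,8,9}] across col 6, 9 lands solely at r7c6. So r7c6=9.
Step 4. [r8c9∈{2,5,6}] row 8 places 6 nowhere but r8c9, so r8c9=6.
Step 5. [r4c8∈{2}] r4c8 has the single candidate 2, so r4c8=2.
Step 6. [r5c9∈{8}] r5c9 has the single candidate 8. So r5c9=8.
Step 7. [r1c2∈{1,6,8}] r1c2 is the only open cell in row 1 admitting 8, so r1c2=8.
Step 8. [r1c7∈{1,2}] across row 1, 1 lands solely at r1c7. So r1c7=1.
Step 9. [r7c4∈{1,5,8}] r7c4 is the only open cell in row 7 admitting 1 ⇒ r7c4=1.
Step 10. [r7c3∈{6}] only 6 remains possible at r7c3. So r7c3=6.
Step 11. [r7c7∈{8}] r7c7 has the single candidate 8 ⇒ r7c7=8.
Step 12. [r1c6∈{6}] r1c6 is down to just 6. So r1c6=6.
Step 13. [r9c9∈{9}] only 9 remains possible at r9c9 ⇒ r9c9=9.
Step 14. [r8c7∈{2}] r8c7's peers cover all but 2 ⇒ r8c7=2.
Step 15. [r2c3∈{3}] r2c3 is down to just 3, so r2c3=3.
Step 16. [r1c9∈{2}] r1c9 has the single candidate 2, so r1c9=2.
Step 17. [r9c7∈{4}] r9c7 has the single candidate 4. So r9c7=4.
Step 18. [r8c8∈{3}] r8c8's peers cover all but 3 ⇒ r8c8=3.
Step 19. [r6c6∈{8}] nothing but 8 survives at r6c6. So r6c6=8.
Step 20. [r7c9∈{5}] r7c9's peers cover all but 5. So r7c9=5.
Step 21. [r3c1∈{6}] only 6 remains possible at r3c1 ⇒ r3c1=6.
Step 22. [r9c4∈{8}] r9c4 is down to just 8 ⇒ r9c4=8.
Step 23. [r8c4∈{5}] r8c4 is down to just 5, so r8c4=5.
Step 24. [r9c5∈{6}] nothing but 6 survives at r9c5 ⇒ r9c5=6.
Step 25. [r3c7∈{7}] r3c7 is down to just 7, so r3c7=7.
Step 26. [r1c5∈{3}] r1c5's peers cover all but 3. So r1c5=3.
Step 27. [r2c8∈{9}] only 9 remains possible at r2c8 ⇒ r2c8=9.
Step 28. [r2c1∈{1}] r2c1 is down to just 1 ⇒ r2c1=1.
Step 29. [r4c9∈{7}] only 7 remains possible at r4c9, so r4c9=7.
Step 30. [r5c3∈{2}] only 2 remains possible at r5c3 ⇒ r5c3=2.
Step 31. [r9c8∈{1}] only 1 remains possible at r9c8, so r9c8=1.
Step 32. [r3c4∈{9}] only 9 remains possible at r3c4 ⇒ r3c4=9.
Step 33. [r5c2∈{6}] nothing but 6 survives at r5c2 ⇒ r5c2=6.
Step 34. [r4c2∈{1}] r4c2 is down to just 1. So r4c2=1.
Step 35. [r4c3∈{8}] r4c3 has the single candidate 8. So r4c3=8.

Answer: 7 8 9 4 3 6 1 5 2 / 1 2 3 7 8 5 6 9 4 / 6 5 4 9 1 2 7 8 3 / 5 1 8 6 9 4 3 2 7 / 9 6 2 3 7 1 5 4 8 / 3 4 7 2 5 8 9 6 1 / 4 3 6 1 2 9 8 7 5 / 8 9 1 5 4 7 2 3 6 / 2 7 5 8 6 3 4 1 9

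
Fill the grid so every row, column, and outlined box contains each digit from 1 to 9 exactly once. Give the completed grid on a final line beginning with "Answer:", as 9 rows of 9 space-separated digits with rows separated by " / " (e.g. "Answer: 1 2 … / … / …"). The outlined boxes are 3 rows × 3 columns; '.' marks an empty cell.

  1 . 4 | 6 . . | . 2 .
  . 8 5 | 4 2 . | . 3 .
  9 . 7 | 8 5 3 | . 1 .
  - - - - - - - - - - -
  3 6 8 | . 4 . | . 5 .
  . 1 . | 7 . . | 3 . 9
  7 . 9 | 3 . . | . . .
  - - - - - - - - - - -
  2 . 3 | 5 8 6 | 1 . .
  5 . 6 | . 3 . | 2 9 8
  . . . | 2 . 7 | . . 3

Step 1. [r1c7∈{5,7,8,9}] r1c7 is the only open cell in row 1 admitting 8, so r1c7=8.
Step 2. [r2c6∈{1,9}] across row 2, 1 lands solely at r2c6, so r2c6=1.
Step 3. [r5c1∈{4}] r5c1's peers cover all but 4. So r5c1=4.
Step 4. [r5c6∈{2,5,8}] in row 5, 5 fits only at r5c6, so r5c6=5.
Step 5. [r9c5∈{1,9}] across box 8, 9 lands solely at r9c5, so r9c5=9.
Step 6. [r9c2∈{4}] r9c2 has the single candidate 4, so r9c2=4.
Step 7. [r7c8∈{4,7}] across col 8, 7 lands solely at r7c8, so r7c8=7.
Step 8. [r6c8∈{4,6,8}] across col 8, 4 lands solely at r6c8 ⇒ r6c8=4.
Step 9. [r6c7∈{6}] nothing but 6 survives at r6c7, so r6c7=6.
Step 10. [r4c7∈{7}] r4c7 has the single candidate 7. So r4c7=7.
Step 11. [r6c5∈{1}] nothing but 1 survives at r6c5, so r6c5=1.
Step 12. [r6c9∈{2}] r6c9 has the single candidate 2 ⇒ r6c9=2.
Step 13. [r3c9∈{4,6}] r3c9 is the only open cell in row 3 admitting 6 ⇒ r3c9=6.
Step 14. [r1c5∈{7}] nothing but 7 survives at r1c5. So r1c5=7.
Step 15. [r4c4∈{9}] r4c4's peers cover all but 9 ⇒ r4c4=9.
Step 16. [r8c2∈{7}] r8c2's peers cover all but 7. So r8c2=7.
Step 17. [r5c5∈{6}] r5c5's peers cover all but 6. So r5c5=6.
Step 18. [r9c7∈{5}] only 5 remains possible at r9c7 ⇒ r9c7=5.
Step 19. [r1c6∈{9}] r1c6's peers cover all but 9, so r1c6=9.
Step 20. [r9c1∈{8}] r9c1 has the single candidate 8, so r9c1=8.
Step 21. [r9c3∈{1}] nothing but 1 survives at r9c3. So r9c3=1.
Step 22. [r2c7∈{9}] only 9 remains possible at r2c7 ⇒ r2c7=9.
Step 23. [r7c2∈{9}] r7c2's peers cover all but 9, so r7c2=9.
Step 24. [r5c8∈{8}] nothing but 8 survives at r5c8. So r5c8=8.
Step 25. [r8c4∈{1}] nothing but 1 survives at r8c4. So r8c4=1.
Step 26. [r9c8∈{6}] only 6 remains possible at r9c8, so r9c8=6.
Step 27. [r3c2∈{2}] r3c2 is down to just 2, so r3c2=2.
Step 28. [r2c9∈{7}] nothing but 7 survives at r2c9. So r2c9=7.
Step 29. [r4c9∈{1}] only 1 remains possible at r4c9. So r4c9=1.
Step 30. [r3c7∈{4}] r3c7's peers cover all but 4, so r3c7=4.
Step 31. [r8c6∈{4}] r8c6 has the single candidate 4. So r8c6=4.
Step 32. [r2c1∈{6}] r2c1's peers cover all but 6. So r2c1=6.
Step 33. [r4c6∈{2}] nothing but 2 survives at r4c6 ⇒ r4c6=2.
Step 34. [r7c9∈{4}] nothing but 4 survives at r7c9, so r7c9=4.
Step 35. [r5c3∈{2}] only 2 remains possible at r5c3 ⇒ r5c3=2.
Step 36. [r1c9∈{5}] only 5 remains possible at r1c9 ⇒ r1c9=5.
Step 37. [r6c2∈{5}] r6c2 is down to just 5. So r6c2=5.
Step 38. [r1c2∈{3}] only 3 remains possible at r1c2. So r1c2=3.
Step 39. [r6c6∈{8}] r6c6 has the single candidate 8. So r6c6=8.

Answer: 1 3 4 6 7 9 8 2 5 / 6 8 5 4 2 1 9 3 7 / 9 2 7 8 5 3 4 1 6 / 3 6 8 9 4 2 7 5 1 / 4 1 2 7 6 5 3 8 9 / 7 5 9 3 1 8 6 4 2 / 2 9 3 5 8 6 1 7 4 / 5 7 6 1 3 4 2 9 8 / 8 4 1 2 9 7 5 6 3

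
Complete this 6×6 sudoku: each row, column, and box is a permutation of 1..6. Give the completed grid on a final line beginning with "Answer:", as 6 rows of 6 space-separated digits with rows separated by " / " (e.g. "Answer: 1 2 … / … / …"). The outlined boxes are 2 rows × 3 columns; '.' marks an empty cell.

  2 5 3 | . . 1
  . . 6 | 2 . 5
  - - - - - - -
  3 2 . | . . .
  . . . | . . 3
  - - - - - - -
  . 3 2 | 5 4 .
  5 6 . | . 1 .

Step 1. [r3c6∈{4,6}] in col 6, 4 fits only at r3c6, so r3c6=4.
Step 2. [r4c1∈{1,4,6}] r4c1 is the only open cell in col 1 admitting 6 ⇒ r4c1=6.
Step 3. [r4c4∈{1}] r4c4's peers cover all but 1 ⇒ r4c4=1.
Step 4. [r4c2∈{4}] nothing but 4 survives at r4c2 ⇒ r4c2=4.
Step 5. [r4c3∈{5}] r4c3's peers cover all but 5, so r4c3=5.
Step 6. [r3c4∈{6}] r3c4's peers cover all but 6, so r3c4=6.
Step 7. [r5c1∈{1}] nothing but 1 survives at r5c1, so r5c1=1.
Step 8. [r2c2∈{1}] only 1 remains possible at r2c2. So r2c2=1.
Step 9. [r2c1∈{4}] nothing but 4 survives at r2c1 ⇒ r2c1=4.
Step 10. [r2c5∈{3}] only 3 remains possible at r2c5, so r2c5=3.
Step 11. [r6c3∈{4}] r6c3 is down to just 4, so r6c3=4.
Step 12. [r6c4∈{3}] r6c4 is down to just 3. So r6c4=3.
Step 13. [r4c5∈{2}] only 2 remains possible at r4c5, so r4c5=2.
Step 14. [r1c4∈{4}] r1c4 has the single candidate 4 ⇒ r1c4=4.
Step 15. [r3c3∈{1}] r3c3 has the single candidate 1 ⇒ r3c3=1.
Step 16. [r1c5∈{6}] r1c5 has the single candidate 6 ⇒ r1c5=6.
Step 17. [r3c5∈{5}] r3c5 is down to just 5, so r3c5=5.
Step 18. [r5c6∈{6}] nothing but 6 survives at r5c6, so r5c6=6.
Step 19. [r6c6∈{2}] nothing but 2 survives at r6c6 ⇒ r6c6=2.

Answer: 2 5 3 4 6 1 / 4 1 6 2 3 5 / 3 2 1 6 5 4 / 6 4 5 1 2 3 / 1 3 2 5 4 6 / 5 6 4 3 1 2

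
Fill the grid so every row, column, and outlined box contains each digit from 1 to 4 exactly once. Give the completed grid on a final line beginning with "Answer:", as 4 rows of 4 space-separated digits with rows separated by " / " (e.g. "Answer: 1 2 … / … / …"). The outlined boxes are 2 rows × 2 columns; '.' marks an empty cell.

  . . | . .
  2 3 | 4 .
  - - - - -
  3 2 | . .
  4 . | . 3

Step 1. [r1c1∈{1}] r1c1 has the single candidate 1, so r1c1=1.
Step 2. [r3c3∈{1}] nothing but 1 survives at r3c3, so r3c3=1.
Step 3. [r1c4∈{2}] nothing but 2 survives at r1c4 ⇒ r1c4=2.
Step 4. [r2c4∈{1}] r2c4's peers cover all but 1 ⇒ r2c4=1.
Step 5. [r4c2∈{1}] r4c2 has the single candidate 1 ⇒ r4c2=1.
Step 6. [r4c3∈{2}] r4c3 has the single candidate 2, so r4c3=2.
Step 7. [r1c2∈{4}] r1c2's peers cover all but 4, so r1c2=4.
Step 8. [r3c4∈{4}] r3c4 has the single candidate 4, so r3c4=4.
Step 9. [r1c3∈{3}] r1c3's peers cover all but 3 ⇒ r1c3=3.

Answer: 1 4 3 2 / 2 3 4 1 / 3 2 1 4 / 4 1 2 3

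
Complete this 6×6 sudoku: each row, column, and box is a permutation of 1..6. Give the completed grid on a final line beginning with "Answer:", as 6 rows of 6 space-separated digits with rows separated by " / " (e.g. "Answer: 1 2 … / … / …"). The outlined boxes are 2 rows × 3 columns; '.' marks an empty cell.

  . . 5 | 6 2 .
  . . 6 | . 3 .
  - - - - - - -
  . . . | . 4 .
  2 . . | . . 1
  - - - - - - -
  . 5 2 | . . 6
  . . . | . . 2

Step 1. [r3c6∈{3,5}] in col 6, 3 fits only at r3c6 ⇒ r3c6=3.
Step 2. [r2c4∈{1,4,5}] box 2 places 1 nowhere but r2c4. So r2c4=1.
Step 3. [r2c1∈{4}] r2c1 is down to just 4. So r2c1=4.
Step 4. [r4c4∈{5}] only 5 remains possible at r4c4, so r4c4=5.
Step 5. [r3c3∈{1}] only 1 remains possible at r3c3 ⇒ r3c3=1.
Step 6. [r3c2∈{6}] r3c2's peers cover all but 6. So r3c2=6.
Step 7. [r5c4∈{3,4}] row 5 places 4 nowhere but r5c4, so r5c4=4.
Step 8. [r5c1∈{1,3}] row 5 places 3 nowhere but r5c1. So r5c1=3.
Step 9. [r6c3∈{4}] r6c3 has the single candidate 4 ⇒ r6c3=4.
Step 10. [r6c2∈{1}] nothing but 1 survives at r6c2 ⇒ r6c2=1.
Step 11. [r1c2∈{3}] r1c2's peers cover all but 3 ⇒ r1c2=3.
Step 12. [r6c5∈{5}] r6c5 has the single candidate 5, so r6c5=5.
Step 13. [r4c5∈{6}] r4c5 has the single candidate 6. So r4c5=6.
Step 14. [r1c6∈{4}] only 4 remains possible at r1c6 ⇒ r1c6=4.
Step 15. [r2c6∈{5}] r2c6's peers cover all but 5 ⇒ r2c6=5.
Step 16. [r3c4∈{2}] r3c4's peers cover all but 2, so r3c4=2.
Step 17. [r6c1∈{6}] r6c1 has the single candidate 6, so r6c1=6.
Step 18. [r4c2∈{4}] only 4 remains possible at r4c2 ⇒ r4c2=4.
Step 19. [r2c2∈{2}] only 2 remains possible at r2c2 ⇒ r2c2=2.
Step 20. [r1c1∈{1}] r1c1 has the single candidate 1, so r1c1=1.
Step 21. [r5c5∈{1}] r5c5's peers cover all but 1. So r5c5=1.
Step 22. [r3c1∈{5}] r3c1's peers cover all but 5. So r3c1=5.
Step 23. [r6c4∈{3}] r6c4's peers cover all but 3. So r6c4=3.
Step 24. [r4c3∈{3}] r4c3's peers cover all but 3. So r4c3=3.

Answer: 1 3 5 6 2 4 / 4 2 6 1 3 5 / 5 6 1 2 4 3 / 2 4 3 5 6 1 / 3 5 2 4 1 6 / 6 1 4 3 5 2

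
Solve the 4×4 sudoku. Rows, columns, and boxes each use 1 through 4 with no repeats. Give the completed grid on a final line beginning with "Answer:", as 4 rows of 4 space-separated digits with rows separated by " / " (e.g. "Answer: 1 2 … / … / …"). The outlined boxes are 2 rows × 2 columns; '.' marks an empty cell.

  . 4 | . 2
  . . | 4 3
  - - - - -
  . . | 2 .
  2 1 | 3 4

Step 1. [r1c1∈{1,3}] 3 has one home in row 1: r1c1, so r1c1=3.
Step 2. [r3c1∈{4}] r3c1 has the single candidate 4, so r3c1=4.
Step 3. [r1c3∈{1}] r1c3 is down to just 1, so r1c3=1.
Step 4. [r2c1∈{1}] r2c1 has the single candidate 1. So r2c1=1.
Step 5. [r3c2∈{3}] r3c2 has the single candidate 3. So r3c2=3.
Step 6. [r3c4∈{1}] only 1 remains possible at r3c4 ⇒ r3c4=1.
Step 7. [r2c2∈{2}] r2c2 has the single candidate 2, so r2c2=2.

Answer: 3 4 1 2 / 1 2 4 3 / 4 3 2 1 / 2 1 3 4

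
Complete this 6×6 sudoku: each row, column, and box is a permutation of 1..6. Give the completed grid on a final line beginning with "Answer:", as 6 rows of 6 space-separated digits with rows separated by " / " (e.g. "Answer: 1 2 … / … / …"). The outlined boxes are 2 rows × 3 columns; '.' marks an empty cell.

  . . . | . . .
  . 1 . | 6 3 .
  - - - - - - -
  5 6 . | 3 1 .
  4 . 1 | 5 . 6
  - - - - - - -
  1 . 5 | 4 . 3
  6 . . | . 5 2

Step 1. [r1c4∈{1,2}] in col 4, 2 fits only at r1c4, so r1c4=2.
Step 2. [r1c5∈{4}] r1c5 has the single candidate 4. So r1c5=4.
Step 3. [r4c2∈{2,3}] in row 4, 3 fits only at r4c2. So r4c2=3.
Step 4. [r2c3∈{2,4}] in row 2, 4 fits only at r2c3. So r2c3=4.
Step 5. [r1c2∈{5}] r1c2's peers cover all but 5. So r1c2=5.
Step 6. [r6c3∈{3}] r6c3's peers cover all but 3, so r6c3=3.
Step 7. [r3c3∈{2}] nothing but 2 survives at r3c3 ⇒ r3c3=2.
Step 8. [r2c6∈{5}] r2c6's peers cover all but 5. So r2c6=5.
Step 9. [r6c2∈{4}] r6c2's peers cover all but 4, so r6c2=4.
Step 10. [r4c5∈{2}] r4c5 is down to just 2 ⇒ r4c5=2.
Step 11. [r1c6∈{1}] r1c6 has the single candidate 1. So r1c6=1.
Step 12. [r5c2∈{2}] nothing but 2 survives at r5c2. So r5c2=2.
Step 13. [r3c6∈{4}] r3c6's peers cover all but 4 ⇒ r3c6=4.
Step 14. [r1c1∈{3}] r1c1's peers cover all but 3 ⇒ r1c1=3.
Step 15. [r2c1∈{2}] only 2 remains possible at r2c1 ⇒ r2c1=2.
Step 16. [r1c3∈{6}] r1c3 is down to just 6 ⇒ r1c3=6.
Step 17. [r5c5∈{6}] only 6 remains possible at r5c5, so r5c5=6.
Step 18. [r6c4∈{1}] only 1 remains possible at r6c4 ⇒ r6c4=1.

Answer: 3 5 6 2 4 1 / 2 1 4 6 3 5 / 5 6 2 3 1 4 / 4 3 1 5 2 6 / 1 2 5 4 6 3 / 6 4 3 1 5 2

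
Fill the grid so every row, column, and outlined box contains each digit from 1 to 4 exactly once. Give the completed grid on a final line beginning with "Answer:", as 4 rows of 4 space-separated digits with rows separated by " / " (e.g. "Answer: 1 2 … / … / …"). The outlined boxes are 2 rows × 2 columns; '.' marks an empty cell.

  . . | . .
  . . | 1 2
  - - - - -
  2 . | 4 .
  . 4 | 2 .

Step 1. [r2c2∈{3}] only 3 remains possible at r2c2, so r2c2=3.
Step 2. [r3c2∈{1}] r3c2's peers cover all but 1 ⇒ r3c2=1.
Step 3. [r1c4∈{3,4}] across col 4, 4 lands solely at r1c4. So r1c4=4.
Step 4. [r3c4∈{3}] r3c4's peers cover all but 3 ⇒ r3c4=3.
Step 5. [r4c1∈{3}] r4c1 is down to just 3, so r4c1=3.
Step 6. [r1c2∈{2}] nothing but 2 survives at r1c2, so r1c2=2.
Step 7. [r4c4∈{1}] r4c4 has the single candidate 1 ⇒ r4c4=1.
Step 8. [r1c1∈{1}] only 1 remains possible at r1c1. So r1c1=1.
Step 9. [r1c3∈{3}] r1c3 has the single candidate 3. So r1c3=3.
Step 10. [r2c1∈{4}] r2c1 has the single candidate 4. So r2c1=4.

Answer: 1 2 3 4 / 4 3 1 2 / 2 1 4 3 / 3 4 2 1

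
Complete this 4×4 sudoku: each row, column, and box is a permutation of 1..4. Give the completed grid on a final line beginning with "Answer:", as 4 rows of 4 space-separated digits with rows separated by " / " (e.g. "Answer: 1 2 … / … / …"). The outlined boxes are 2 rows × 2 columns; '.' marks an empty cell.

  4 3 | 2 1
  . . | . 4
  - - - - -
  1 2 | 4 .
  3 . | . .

Step 1. [r2c2∈{1}] r2c2 has the single candidate 1 ⇒ r2c2=1.
Step 2. [r4c3∈{1}] nothing but 1 survives at r4c3, so r4c3=1.
Step 3. [r2c1∈{2}] r2c1 is down to just 2 ⇒ r2c1=2.
Step 4. [r4c4∈{2}] r4c4 is down to just 2 ⇒ r4c4=2.
Step 5. [r4c2∈{4}] r4c2's peers cover all but 4. So r4c2=4.
Step 6. [r3c4∈{3}] nothing but 3 survives at r3c4, so r3c4=3.
Step 7. [r2c3∈{3}] r2c3 is down to just 3. So r2c3=3.

Answer: 4 3 2 1 / 2 1 3 4 / 1 2 4 3 / 3 4 1 2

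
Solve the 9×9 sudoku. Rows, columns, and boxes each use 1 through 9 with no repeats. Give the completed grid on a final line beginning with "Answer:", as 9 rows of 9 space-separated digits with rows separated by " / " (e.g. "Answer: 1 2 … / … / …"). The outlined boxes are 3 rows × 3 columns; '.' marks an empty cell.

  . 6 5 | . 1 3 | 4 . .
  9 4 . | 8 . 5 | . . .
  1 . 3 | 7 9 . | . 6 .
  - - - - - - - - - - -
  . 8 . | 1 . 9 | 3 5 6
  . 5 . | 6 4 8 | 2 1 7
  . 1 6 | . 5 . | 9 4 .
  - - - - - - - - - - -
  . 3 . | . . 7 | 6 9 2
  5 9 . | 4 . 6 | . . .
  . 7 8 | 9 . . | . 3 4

Step 1. [r9c5∈{2}] only 2 remains possible at r9c5 ⇒ r9c5=2.
Step 2. [r6c1∈{2,3,7}] 7 has one home in row 6: r6c1 ⇒ r6c1=7.
Step 3. [r1c8∈{2,7,8}] across row 1, 7 lands solely at r1c8, so r1c8=7.
Step 4. [r1c4∈{2}] r1c4 is down to just 2. So r1c4=2.
Step 5. [r2c7∈{1}] r2c7 is down to just 1. So r2c7=1.
Step 6. [r6c9∈{8}] nothing but 8 survives at r6c9, so r6c9=8.
Step 7. [r8c3∈{1,2}] in row 8, 2 fits only at r8c3, so r8c3=2.
Step 8. [r3c7∈{5,8}] across row 3, 8 lands solely at r3c7. So r3c7=8.
Step 9. [r4c3∈{4}] nothing but 4 survives at r4c3, so r4c3=4.
Step 10. [r8c8∈{8}] r8c8 is down to just 8, so r8c8=8.
Step 11. [r9c1∈{6}] r9c1 has the single candidate 6. So r9c1=6.
Step 12. [r1c1∈{8}] r1c1 has the single candidate 8 ⇒ r1c1=8.
Step 13. [r8c7∈{7}] r8c7 has the single candidate 7. So r8c7=7.
Step 14. [r7c4∈{5}] r7c4's peers cover all but 5. So r7c4=5.
Step 15. [r3c6∈{4}] r3c6 is down to just 4, so r3c6=4.
Step 16. [r3c2∈{2}] r3c2 has the single candidate 2 ⇒ r3c2=2.
Step 17. [r9c6∈{1}] r9c6 has the single candidate 1. So r9c6=1.
Step 18. [r2c9∈{3}] only 3 remains possible at r2c9 ⇒ r2c9=3.
Step 19. [r6c6∈{2}] r6c6's peers cover all but 2, so r6c6=2.
Step 20. [r5c1∈{3}] r5c1's peers cover all but 3 ⇒ r5c1=3.
Step 21. [r2c8∈{2}] r2c8 is down to just 2. So r2c8=2.
Step 22. [r8c5∈{3}] nothing but 3 survives at r8c5. So r8c5=3.
Step 23. [r7c5∈{8}] r7c5's peers cover all but 8, so r7c5=8.
Step 24. [r5c3∈{9}] r5c3 has the single candidate 9 ⇒ r5c3=9.
Step 25. [r6c4∈{3}] r6c4 is down to just 3. So r6c4=3.
Step 26. [r8c9∈{1}] r8c9's peers cover all but 1, so r8c9=1.
Step 27. [r3c9∈{5}] r3c9's peers cover all but 5, so r3c9=5.
Step 28. [r7c1∈{4}] r7c1's peers cover all but 4. So r7c1=4.
Step 29. [r4c1∈{2}] r4c1 has the single candidate 2. So r4c1=2.
Step 30. [r2c5∈{6}] r2c5 is down to just 6 ⇒ r2c5=6.
Step 31. [r7c3∈{1}] r7c3 is down to just 1 ⇒ r7c3=1.
Step 32. [r1c9∈{9}] r1c9's peers cover all but 9, so r1c9=9.
Step 33. [r2c3∈{7}] r2c3 is down to just 7. So r2c3=7.
Step 34. [r9c7∈{5}] r9c7 is down to just 5, so r9c7=5.
Step 35. [r4c5∈{7}] r4c5 has the single candidate 7, so r4c5=7.

Answer: 8 6 5 2 1 3 4 7 9 / 9 4 7 8 6 5 1 2 3 / 1 2 3 7 9 4 8 6 5 / 2 8 4 1 7 9 3 5 6 / 3 5 9 6 4 8 2 1 7 / 7 1 6 3 5 2 9 4 8 / 4 3 1 5 8 7 6 9 2 / 5 9 2 4 3 6 7 8 1 / 6 7 8 9 2 1 5 3 4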